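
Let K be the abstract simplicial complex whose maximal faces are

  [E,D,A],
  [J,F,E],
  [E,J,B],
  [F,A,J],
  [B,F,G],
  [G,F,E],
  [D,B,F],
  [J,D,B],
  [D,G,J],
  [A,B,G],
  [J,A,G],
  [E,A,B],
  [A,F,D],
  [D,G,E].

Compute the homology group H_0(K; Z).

Order the vertices as A < B < D < E < F < G < J. Listing each simplex with vertices in this order, K has dimension 2 with simplices:

  0-simplices (7): A, B, D, E, F, G, J
  1-simplices (21): AB, AD, AE, AF, AG, AJ, BD, BE, BF, BG, BJ, DE, DF, DG, DJ, EF, EG, EJ, FG, FJ, GJ
  2-simplices (14): ABE, ABG, ADE, ADF, AFJ, AGJ, BDF, BDJ, BEJ, BFG, DEG, DGJ, EFG, EFJ

giving chain groups C_0 ≅ Z^7, C_1 ≅ Z^21, C_2 ≅ Z^14.

The boundary map ∂_1: C_1 → C_0 maps an edge to its endpoints' difference, ∂[p,q] = q − p. For instance
  ∂DE = E − D.
The 7×21 boundary matrix has rank 6 and Smith normal form diag(1,1,1,1,1,1).

Boundary ∂_2: C_2 → C_1 acts by ∂[p,q,r] = [q,r] − [p,r] + [p,q]. For instance
  ∂EFJ = FJ − EJ + EF,
  ∂AGJ = GJ − AJ + AG.
This gives a 21×14 integer matrix of rank 13; reducing to Smith normal form yields diagonal entries (1,1,1,1,1,1,1,1,1,1,1,1,1).

Computing H_k = (kernel of ∂_k) / (image of ∂_{k+1}):

  H_0: rank C_0 − rank ∂_1 = 7 − 6 = 1, and the invariant factors of ∂_1 are all 1, so H_0 ≅ Z.

H_0 = Z.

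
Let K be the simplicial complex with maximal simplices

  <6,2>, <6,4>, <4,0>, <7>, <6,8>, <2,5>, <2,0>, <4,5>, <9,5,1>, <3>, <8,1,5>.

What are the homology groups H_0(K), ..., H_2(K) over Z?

H_0 ≅ Z^3,  H_1 ≅ Z^3,  H_2 = 0.

Order the vertices as 0 < 1 < 2 < 3 < 4 < 5 < 6 < 7 < 8 < 9. Listing each simplex with vertices in this order, K has dimension 2 with simplices:

  0-simplices (10): [0], [1], [2], [3], [4], [5], [6], [7], [8], [9]
  1-simplices (12): [0,2], [0,4], [1,5], [1,8], [1,9], [2,5], [2,6], [4,5], [4,6], [5,8], [5,9], [6,8]
  2-simplices (2): [1,5,8], [1,5,9]

Hence C_0 ≅ Z^10, C_1 ≅ Z^12, C_2 ≅ Z^2.

∂_1: C_1 → C_0 sends each edge [p,q] (with p < q) to q − p. For instance
  ∂[5,9] = [9] − [5].
As a 10×12 matrix over Z this has rank 7, with invariant factors (1,1,1,1,1,1,1).

∂_2: C_2 → C_1 acts by ∂[p,q,r] = [q,r] − [p,r] + [p,q]. For instance
  ∂[1,5,8] = [5,8] − [1,8] + [1,5],
  ∂[1,5,9] = [5,9] − [1,9] + [1,5].
This gives a 12×2 integer matrix of rank 2; reducing to Smith normal form yields diagonal entries (1,1).

Computing H_k = (kernel of ∂_k) / (image of ∂_{k+1}):

  H_0: rank C_0 − rank ∂_1 = 10 − 7 = 3, and the invariant factors of ∂_1 are all 1, so H_0 = Z^3.
  H_1: rank ker ∂_1 − rank ∂_2 = (12 − 7) − 2 = 3, and the invariant factors of ∂_2 are all 1, so H_1 = Z^3.
  H_2: rank ker ∂_2 − rank ∂_3 = (2 − 2) − 0 = 0, and there is no ∂_3, so H_2 = 0.

As a check, the Euler characteristic is 10 − 12 + 2 = 0, which agrees with 3 − 3 + 0 = 0.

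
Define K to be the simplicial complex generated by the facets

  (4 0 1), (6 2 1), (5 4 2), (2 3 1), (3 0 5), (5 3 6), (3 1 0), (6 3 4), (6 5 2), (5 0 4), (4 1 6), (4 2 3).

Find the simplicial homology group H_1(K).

H_1 = Z/2.

K has 7 vertices, 18 edges, 12 triangles.
rank ∂_1 = 6, rank ∂_2 = 12 ⇒ b_1 = 18 − 6 − 12 = 0; ∂_2 has invariant factor(s) [2] giving torsion. So H_1 ≅ Z/2.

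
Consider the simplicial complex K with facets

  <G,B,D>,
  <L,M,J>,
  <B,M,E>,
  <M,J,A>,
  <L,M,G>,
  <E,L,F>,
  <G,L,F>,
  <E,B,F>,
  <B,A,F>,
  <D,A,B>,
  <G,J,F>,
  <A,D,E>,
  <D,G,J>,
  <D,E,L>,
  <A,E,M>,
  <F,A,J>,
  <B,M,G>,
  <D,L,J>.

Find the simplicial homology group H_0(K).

H_0 ≅ Z.

K has 9 vertices, 27 edges, 18 triangles.
rank ∂_0 = 0, rank ∂_1 = 8 ⇒ b_0 = 9 − 0 − 8 = 1; all invariant factors of ∂_1 are 1 so no torsion. So H_0 = Z.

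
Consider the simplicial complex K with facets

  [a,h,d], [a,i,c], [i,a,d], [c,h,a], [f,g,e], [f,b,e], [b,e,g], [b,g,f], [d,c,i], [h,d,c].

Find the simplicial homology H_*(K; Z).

H_0 = Z^2,  H_1 = 0,  H_2 = Z^2.

Take the total order a < b < c < d < e < f < g < h < i on the vertex set. Then K (dimension 2) consists of the simplices:

  0-simplices (9): a, b, c, d, e, f, g, h, i
  1-simplices (15): ac, ad, ah, ai, be, bf, bg, cd, ch, ci, dh, di, ef, eg, fg
  2-simplices (10): ach, aci, adh, adi, bef, beg, bfg, cdh, cdi, efg

so the chain groups are C_0 ≅ Z^9, C_1 ≅ Z^15, C_2 ≅ Z^10.

Boundary ∂_1: C_1 → C_0 maps an edge to its endpoints' difference, ∂[p,q] = q − p. For instance
  ∂ci = i − c.
This gives a 9×15 integer matrix of rank 7; reducing to Smith normal form yields diagonal entries (1,1,1,1,1,1,1).

∂_2: C_2 → C_1 sends each 2-simplex [p,q,r] to [q,r] − [p,r] + [p,q]. For instance
  ∂beg = eg − bg + be,
  ∂efg = fg − eg + ef.
The resulting 15×10 matrix has rank 8, and its Smith normal form has invariant factors (1,1,1,1,1,1,1,1).

Reading off H_k = ker ∂_k / im ∂_{k+1}:

  H_0: rank C_0 − rank ∂_1 = 9 − 7 = 2, and the invariant factors of ∂_1 are all 1, so H_0 ≅ Z^2.
  H_1: rank ker ∂_1 − rank ∂_2 = (15 − 7) − 8 = 0, and the invariant factors of ∂_2 are all 1, so H_1 ≅ 0.
  H_2: rank ker ∂_2 − rank ∂_3 = (10 − 8) − 0 = 2, and there is no ∂_3, so H_2 ≅ Z^2.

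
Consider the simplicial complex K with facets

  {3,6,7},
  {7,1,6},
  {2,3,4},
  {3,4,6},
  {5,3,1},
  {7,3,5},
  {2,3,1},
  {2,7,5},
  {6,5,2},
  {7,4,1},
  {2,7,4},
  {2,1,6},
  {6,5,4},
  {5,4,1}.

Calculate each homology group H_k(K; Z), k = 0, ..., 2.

H_0 ≅ Z,  H_1 ≅ Z^2,  H_2 ≅ Z.

Order the vertices as 1 < 2 < 3 < 4 < 5 < 6 < 7. Listing each simplex with vertices in this order, K has dimension 2 with simplices:

  0-simplices (7): [1], [2], [3], [4], [5], [6], [7]
  1-simplices (21): [1,2], [1,3], [1,4], [1,5], [1,6], [1,7], [2,3], [2,4], [2,5], [2,6], [2,7], [3,4], [3,5], [3,6], [3,7], [4,5], [4,6], [4,7], [5,6], [5,7], [6,7]
  2-simplices (14): [1,2,3], [1,2,6], [1,3,5], [1,4,5], [1,4,7], [1,6,7], [2,3,4], [2,4,7], [2,5,6], [2,5,7], [3,4,6], [3,5,7], [3,6,7], [4,5,6]

giving chain groups C_0 ≅ Z^7, C_1 ≅ Z^21, C_2 ≅ Z^14.

Boundary ∂_1: C_1 → C_0 maps an edge to its endpoints' difference, ∂[p,q] = q − p.
The resulting 7×21 matrix has rank 6, and its Smith normal form has invariant factors (1,1,1,1,1,1).

∂_2: C_2 → C_1 acts by ∂[p,q,r] = [q,r] − [p,r] + [p,q]. For instance
  ∂[1,3,5] = [3,5] − [1,5] + [1,3],
  ∂[3,5,7] = [5,7] − [3,7] + [3,5].
The 21×14 boundary matrix has rank 13 and Smith normal form diag(1,1,1,1,1,1,1,1,1,1,1,1,1).

Reading off H_k = ker ∂_k / im ∂_{k+1}:

  H_0: rank C_0 − rank ∂_1 = 7 − 6 = 1, and the invariant factors of ∂_1 are all 1, so H_0 ≅ Z.
  H_1: rank ker ∂_1 − rank ∂_2 = (21 − 6) − 13 = 2, and the invariant factors of ∂_2 are all 1, so H_1 ≅ Z^2.
  H_2: rank ker ∂_2 − rank ∂_3 = (14 − 13) − 0 = 1, and there is no ∂_3, so H_2 ≅ Z.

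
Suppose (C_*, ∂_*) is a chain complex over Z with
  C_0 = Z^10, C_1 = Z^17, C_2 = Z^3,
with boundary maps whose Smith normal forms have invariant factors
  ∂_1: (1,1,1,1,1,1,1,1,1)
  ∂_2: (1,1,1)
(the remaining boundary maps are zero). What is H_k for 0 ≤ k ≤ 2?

H_0: b_0 = 10 − 0 − 9 = 1; torsion from ∂_1 factors > 1: none. So H_0 ≅ Z.
H_1: b_1 = 17 − 9 − 3 = 5; torsion from ∂_2 factors > 1: none. So H_1 ≅ Z^5.
H_2: b_2 = 3 − 3 − 0 = 0; torsion from ∂_3 factors > 1: none. So H_2 ≅ 0.

H_0 ≅ Z,  H_1 ≅ Z^5,  H_2 = 0.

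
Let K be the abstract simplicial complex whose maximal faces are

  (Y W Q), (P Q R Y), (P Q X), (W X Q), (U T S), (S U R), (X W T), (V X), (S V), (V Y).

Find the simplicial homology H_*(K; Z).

Order the vertices as P < Q < R < S < T < U < V < W < X < Y. Listing each simplex with vertices in this order, K has dimension 3 with simplices:

  0-simplices (10): P, Q, R, S, T, U, V, W, X, Y
  1-simplices (21): PQ, PR, PX, PY, QR, QW, QX, QY, RS, RU, RY, ST, SU, SV, TU, TW, TX, VX, VY, WX, WY
  2-simplices (10): PQR, PQX, PQY, PRY, QRY, QWX, QWY, RSU, STU, TWX
  3-simplices (1): PQRY

so the chain groups are C_0 ≅ Z^10, C_1 ≅ Z^21, C_2 ≅ Z^10, C_3 ≅ Z^1.

Boundary ∂_1: C_1 → C_0 is given by ∂[p,q] = [q] − [p]. For instance
  ∂RS = S − R.
This gives a 10×21 integer matrix of rank 9; reducing to Smith normal form yields diagonal entries (1,1,1,1,1,1,1,1,1).

The boundary map ∂_2: C_2 → C_1 sends each 2-simplex [p,q,r] to [q,r] − [p,r] + [p,q]. For instance
  ∂TWX = WX − TX + TW,
  ∂RSU = SU − RU + RS.
This gives a 21×10 integer matrix of rank 9; reducing to Smith normal form yields diagonal entries (1,1,1,1,1,1,1,1,1).

The boundary map ∂_3: C_3 → C_2 sends each 3-simplex σ to the alternating sum Σ_i (−1)^i (σ with its i-th vertex removed). For instance
  ∂PQRY = QRY − PRY + PQY − PQR.
The resulting 10×1 matrix has rank 1, and its Smith normal form has invariant factors (1).

Computing H_k = (kernel of ∂_k) / (image of ∂_{k+1}):

  H_0: rank C_0 − rank ∂_1 = 10 − 9 = 1, and the invariant factors of ∂_1 are all 1, so H_0 = Z.
  H_1: rank ker ∂_1 − rank ∂_2 = (21 − 9) − 9 = 3, and the invariant factors of ∂_2 are all 1, so H_1 = Z^3.
  H_2: rank ker ∂_2 − rank ∂_3 = (10 − 9) − 1 = 0, and the invariant factors of ∂_3 are all 1, so H_2 = 0.
  H_3: rank ker ∂_3 − rank ∂_4 = (1 − 1) − 0 = 0, and there is no ∂_4, so H_3 = 0.

H_0 ≅ Z,  H_1 ≅ Z^3,  H_2 = 0,  H_3 = 0.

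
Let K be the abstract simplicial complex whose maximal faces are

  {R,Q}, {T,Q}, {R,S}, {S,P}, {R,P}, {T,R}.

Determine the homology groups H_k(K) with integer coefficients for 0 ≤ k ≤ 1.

K has 5 vertices, 6 edges.
rank ∂_0 = 0, rank ∂_1 = 4 ⇒ b_0 = 5 − 0 − 4 = 1; all invariant factors of ∂_1 are 1 so no torsion. So H_0 ≅ Z.
rank ∂_1 = 4, rank ∂_2 = 0 ⇒ b_1 = 6 − 4 − 0 = 2. So H_1 ≅ Z^2.

H_0 = Z,  H_1 = Z^2.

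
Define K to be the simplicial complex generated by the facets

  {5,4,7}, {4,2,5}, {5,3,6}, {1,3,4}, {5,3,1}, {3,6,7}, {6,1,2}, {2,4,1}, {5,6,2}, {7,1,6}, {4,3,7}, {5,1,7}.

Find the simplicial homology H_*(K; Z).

H_0 ≅ Z,  H_1 ≅ Z_2,  H_2 = 0.

K has 7 vertices, 18 edges, 12 triangles.
rank ∂_0 = 0, rank ∂_1 = 6 ⇒ b_0 = 7 − 0 − 6 = 1; all invariant factors of ∂_1 are 1 so no torsion. So H_0 = Z.
rank ∂_1 = 6, rank ∂_2 = 12 ⇒ b_1 = 18 − 6 − 12 = 0; ∂_2 has invariant factor(s) [2] giving torsion. So H_1 = Z_2.
rank ∂_2 = 12, rank ∂_3 = 0 ⇒ b_2 = 12 − 12 − 0 = 0. So H_2 = 0.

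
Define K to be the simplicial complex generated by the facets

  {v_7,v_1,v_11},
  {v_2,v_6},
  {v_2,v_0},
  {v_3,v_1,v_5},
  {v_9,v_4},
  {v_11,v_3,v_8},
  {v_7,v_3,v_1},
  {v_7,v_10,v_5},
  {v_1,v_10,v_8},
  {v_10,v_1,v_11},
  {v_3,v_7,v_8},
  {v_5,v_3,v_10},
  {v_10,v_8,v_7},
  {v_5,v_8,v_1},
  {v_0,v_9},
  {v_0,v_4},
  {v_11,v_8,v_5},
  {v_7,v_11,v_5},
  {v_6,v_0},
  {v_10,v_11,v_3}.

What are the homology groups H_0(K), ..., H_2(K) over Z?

Take the total order v_0 < v_1 < v_2 < v_3 < v_4 < v_5 < v_6 < v_7 < v_8 < v_9 < v_10 < v_11 on the vertex set. Then K (dimension 2) consists of the simplices:

  0-simplices (12): [v_0], [v_1], [v_2], [v_3], [v_4], [v_5], [v_6], [v_7], [v_8], [v_9], [v_10], [v_11]
  1-simplices (27): (27 of them)
  2-simplices (14): (14 of them)

so the chain groups are C_0 ≅ Z^12, C_1 ≅ Z^27, C_2 ≅ Z^14.

∂_1: C_1 → C_0 maps an edge to its endpoints' difference, ∂[p,q] = q − p.
This gives a 12×27 integer matrix of rank 10; reducing to Smith normal form yields diagonal entries (1,1,1,1,1,1,1,1,1,1).

∂_2: C_2 → C_1 maps a triangle to the signed sum of its edges. For instance
  ∂[v_5,v_7,v_10] = [v_7,v_10] − [v_5,v_10] + [v_5,v_7],
  ∂[v_1,v_5,v_8] = [v_5,v_8] − [v_1,v_8] + [v_1,v_5].
As a 27×14 matrix over Z this has rank 13, with invariant factors (1,1,1,1,1,1,1,1,1,1,1,1,1).

From H_k ≅ ker(∂_k) / im(∂_{k+1}) we obtain:

  H_0: rank C_0 − rank ∂_1 = 12 − 10 = 2, and the invariant factors of ∂_1 are all 1, so H_0 = Z^2.
  H_1: rank ker ∂_1 − rank ∂_2 = (27 − 10) − 13 = 4, and the invariant factors of ∂_2 are all 1, so H_1 = Z^4.
  H_2: rank ker ∂_2 − rank ∂_3 = (14 − 13) − 0 = 1, and there is no ∂_3, so H_2 = Z.

As a check, the Euler characteristic is 12 − 27 + 14 = -1, which agrees with 2 − 4 + 1 = -1.
(K is a triangulation of the disjoint union of the torus T^2 and a wedge of 2 circles.)

H_0 ≅ Z^2,  H_1 ≅ Z^4,  H_2 ≅ Z.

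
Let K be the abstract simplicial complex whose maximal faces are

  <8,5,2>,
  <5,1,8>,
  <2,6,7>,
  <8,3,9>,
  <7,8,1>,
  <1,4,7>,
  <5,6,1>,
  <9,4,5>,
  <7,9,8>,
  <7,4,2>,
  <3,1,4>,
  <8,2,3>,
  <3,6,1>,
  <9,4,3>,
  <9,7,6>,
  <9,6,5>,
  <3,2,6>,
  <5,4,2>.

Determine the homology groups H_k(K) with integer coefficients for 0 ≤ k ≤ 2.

K has 9 vertices, 27 edges, 18 triangles.
rank ∂_0 = 0, rank ∂_1 = 8 ⇒ b_0 = 9 − 0 − 8 = 1; all invariant factors of ∂_1 are 1 so no torsion. So H_0 = Z.
rank ∂_1 = 8, rank ∂_2 = 17 ⇒ b_1 = 27 − 8 − 17 = 2; all invariant factors of ∂_2 are 1 so no torsion. So H_1 = Z^2.
rank ∂_2 = 17, rank ∂_3 = 0 ⇒ b_2 = 18 − 17 − 0 = 1. So H_2 = Z.

H_0 ≅ Z,  H_1 ≅ Z^2,  H_2 ≅ Z.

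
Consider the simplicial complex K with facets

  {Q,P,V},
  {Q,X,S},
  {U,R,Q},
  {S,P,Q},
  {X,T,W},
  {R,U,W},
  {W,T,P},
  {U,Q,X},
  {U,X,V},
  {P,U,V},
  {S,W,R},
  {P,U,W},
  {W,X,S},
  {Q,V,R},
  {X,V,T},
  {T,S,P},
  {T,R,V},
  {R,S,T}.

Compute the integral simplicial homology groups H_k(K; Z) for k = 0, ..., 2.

We work with the vertex ordering P < Q < R < S < T < U < V < W < X. The simplices of K, each written with vertices in increasing order, are:

  0-simplices (9): P, Q, R, S, T, U, V, W, X
  1-simplices (27): PQ, PS, PT, PU, PV, PW, QR, QS, QU, QV, QX, RS, RT, RU, RV, RW, ST, SW, SX, TV, TW, TX, UV, UW, UX, VX, WX
  2-simplices (18): PQS, PQV, PST, PTW, PUV, PUW, QRU, QRV, QSX, QUX, RST, RSW, RTV, RUW, SWX, TVX, TWX, UVX

so the chain groups are C_0 ≅ Z^9, C_1 ≅ Z^27, C_2 ≅ Z^18.

∂_1: C_1 → C_0 is given by ∂[p,q] = [q] − [p].
This gives a 9×27 integer matrix of rank 8; reducing to Smith normal form yields diagonal entries (1,1,1,1,1,1,1,1).

Boundary ∂_2: C_2 → C_1 acts by ∂[p,q,r] = [q,r] − [p,r] + [p,q]. For instance
  ∂TVX = VX − TX + TV,
  ∂QRU = RU − QU + QR.
The resulting 27×18 matrix has rank 18, and its Smith normal form has invariant factors (1,1,1,1,1,1,1,1,1,1,1,1,1,1,1,1,1,2).

Now H_k = ker ∂_k / im ∂_{k+1}, so:

  H_0: rank C_0 − rank ∂_1 = 9 − 8 = 1, and the invariant factors of ∂_1 are all 1, so H_0 ≅ Z.
  H_1: rank ker ∂_1 − rank ∂_2 = (27 − 8) − 18 = 1, and ∂_2 has invariant factor 2 > 1, so H_1 ≅ Z ⊕ Z/2.
  H_2: rank ker ∂_2 − rank ∂_3 = (18 − 18) − 0 = 0, and there is no ∂_3, so H_2 ≅ 0.

As a check, the Euler characteristic is 9 − 27 + 18 = 0, which agrees with 1 − 1 + 0 = 0.
(K is a triangulation of the Klein bottle.)

H_0 ≅ Z,  H_1 ≅ Z ⊕ Z/2,  H_2 = 0.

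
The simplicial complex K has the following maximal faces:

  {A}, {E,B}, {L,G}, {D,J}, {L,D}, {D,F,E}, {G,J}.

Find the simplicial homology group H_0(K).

We work with the vertex ordering A < B < D < E < F < G < J < L. The simplices of K, each written with vertices in increasing order, are:

  0-simplices (8): A, B, D, E, F, G, J, L
  1-simplices (8): BE, DE, DF, DJ, DL, EF, GJ, GL
  2-simplices (1): DEF

Hence C_0 ≅ Z^8, C_1 ≅ Z^8, C_2 ≅ Z^1.

The boundary map ∂_1: C_1 → C_0 is given by ∂[p,q] = [q] − [p]. For instance
  ∂GL = L − G.
The 8×8 boundary matrix has rank 6 and Smith normal form diag(1,1,1,1,1,1).

Boundary ∂_2: C_2 → C_1 maps a triangle to the signed sum of its edges. For instance
  ∂DEF = EF − DF + DE.
The resulting 8×1 matrix has rank 1, and its Smith normal form has invariant factors (1).

From H_k ≅ ker(∂_k) / im(∂_{k+1}) we obtain:

  H_0: rank C_0 − rank ∂_1 = 8 − 6 = 2, and the invariant factors of ∂_1 are all 1, so H_0 ≅ Z^2.

H_0 = Z^2.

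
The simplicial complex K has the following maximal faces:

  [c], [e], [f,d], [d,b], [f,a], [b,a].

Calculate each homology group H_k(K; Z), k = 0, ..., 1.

Take the total order a < b < c < d < e < f on the vertex set. Then K (dimension 1) consists of the simplices:

  0-simplices (6): a, b, c, d, e, f
  1-simplices (4): ab, af, bd, df

Hence C_0 ≅ Z^6, C_1 ≅ Z^4.

The boundary map ∂_1: C_1 → C_0 is given by ∂[p,q] = [q] − [p]. For instance
  ∂bd = d − b.
The resulting 6×4 matrix has rank 3, and its Smith normal form has invariant factors (1,1,1).

Computing H_k = (kernel of ∂_k) / (image of ∂_{k+1}):

  H_0: rank C_0 − rank ∂_1 = 6 − 3 = 3, and the invariant factors of ∂_1 are all 1, so H_0 ≅ Z^3.
  H_1: rank ker ∂_1 − rank ∂_2 = (4 − 3) − 0 = 1, and there is no ∂_2, so H_1 ≅ Z.

H_0 ≅ Z^3,  H_1 ≅ Z.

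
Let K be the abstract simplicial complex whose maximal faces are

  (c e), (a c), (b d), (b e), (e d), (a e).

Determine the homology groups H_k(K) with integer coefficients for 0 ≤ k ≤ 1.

Take the total order a < b < c < d < e on the vertex set. Then K (dimension 1) consists of the simplices:

  0-simplices (5): a, b, c, d, e
  1-simplices (6): ac, ae, bd, be, ce, de

so the chain groups are C_0 ≅ Z^5, C_1 ≅ Z^6.

The boundary map ∂_1: C_1 → C_0 sends each edge [p,q] (with p < q) to q − p. For instance
  ∂ac = c − a.
The resulting 5×6 matrix has rank 4, and its Smith normal form has invariant factors (1,1,1,1).

From H_k ≅ ker(∂_k) / im(∂_{k+1}) we obtain:

  H_0: rank C_0 − rank ∂_1 = 5 − 4 = 1, and the invariant factors of ∂_1 are all 1, so H_0 ≅ Z.
  H_1: rank ker ∂_1 − rank ∂_2 = (6 − 4) − 0 = 2, and there is no ∂_2, so H_1 ≅ Z^2.

H_0 = Z,  H_1 = Z^2.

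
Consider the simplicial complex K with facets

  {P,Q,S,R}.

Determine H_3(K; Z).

H_3 = 0.

Order the vertices as P < Q < R < S. Listing each simplex with vertices in this order, K has dimension 3 with simplices:

  0-simplices (4): P, Q, R, S
  1-simplices (6): PQ, PR, PS, QR, QS, RS
  2-simplices (4): PQR, PQS, PRS, QRS
  3-simplices (1): PQRS

Hence C_0 ≅ Z^4, C_1 ≅ Z^6, C_2 ≅ Z^4, C_3 ≅ Z^1.

The boundary map ∂_1: C_1 → C_0 is given by ∂[p,q] = [q] − [p]. For instance
  ∂RS = S − R.
The resulting 4×6 matrix has rank 3, and its Smith normal form has invariant factors (1,1,1).

∂_2: C_2 → C_1 maps a triangle to the signed sum of its edges. For instance
  ∂PQS = QS − PS + PQ,
  ∂QRS = RS − QS + QR.
The 6×4 boundary matrix has rank 3 and Smith normal form diag(1,1,1).

The boundary map ∂_3: C_3 → C_2 sends each 3-simplex σ to the alternating sum Σ_i (−1)^i (σ with its i-th vertex removed). For instance
  ∂PQRS = QRS − PRS + PQS − PQR.
This gives a 4×1 integer matrix of rank 1; reducing to Smith normal form yields diagonal entries (1).

Now H_k = ker ∂_k / im ∂_{k+1}, so:

  H_3: rank ker ∂_3 − rank ∂_4 = (1 − 1) − 0 = 0, and there is no ∂_4, so H_3 ≅ 0.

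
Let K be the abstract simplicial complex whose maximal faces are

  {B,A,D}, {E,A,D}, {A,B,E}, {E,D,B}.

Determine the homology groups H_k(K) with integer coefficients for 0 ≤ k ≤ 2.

K has 4 vertices, 6 edges, 4 triangles.
rank ∂_0 = 0, rank ∂_1 = 3 ⇒ b_0 = 4 − 0 − 3 = 1; all invariant factors of ∂_1 are 1 so no torsion. So H_0 ≅ Z.
rank ∂_1 = 3, rank ∂_2 = 3 ⇒ b_1 = 6 − 3 − 3 = 0; all invariant factors of ∂_2 are 1 so no torsion. So H_1 ≅ 0.
rank ∂_2 = 3, rank ∂_3 = 0 ⇒ b_2 = 4 − 3 − 0 = 1. So H_2 ≅ Z.

H_0 = Z,  H_1 = 0,  H_2 = Z.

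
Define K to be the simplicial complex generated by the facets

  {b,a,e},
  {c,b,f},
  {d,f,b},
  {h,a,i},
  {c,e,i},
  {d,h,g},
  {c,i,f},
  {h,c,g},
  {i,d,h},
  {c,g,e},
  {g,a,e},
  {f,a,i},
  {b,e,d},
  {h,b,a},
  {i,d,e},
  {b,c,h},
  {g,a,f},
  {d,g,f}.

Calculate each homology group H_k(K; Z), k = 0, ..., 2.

H_0 ≅ Z,  H_1 ≅ Z^2,  H_2 ≅ Z.

We work with the vertex ordering a < b < c < d < e < f < g < h < i. The simplices of K, each written with vertices in increasing order, are:

  0-simplices (9): a, b, c, d, e, f, g, h, i
  1-simplices (27): ab, ae, af, ag, ah, ai, bc, bd, be, bf, bh, ce, cf, cg, ch, ci, de, df, dg, dh, di, eg, ei, fg, fi, gh, hi
  2-simplices (18): abe, abh, aeg, afg, afi, ahi, bcf, bch, bde, bdf, ceg, cei, cfi, cgh, dei, dfg, dgh, dhi

Hence C_0 ≅ Z^9, C_1 ≅ Z^27, C_2 ≅ Z^18.

Boundary ∂_1: C_1 → C_0 sends each edge [p,q] (with p < q) to q − p. For instance
  ∂ei = i − e.
The resulting 9×27 matrix has rank 8, and its Smith normal form has invariant factors (1,1,1,1,1,1,1,1).

Boundary ∂_2: C_2 → C_1 sends each 2-simplex [p,q,r] to [q,r] − [p,r] + [p,q]. For instance
  ∂afi = fi − ai + af,
  ∂bcf = cf − bf + bc.
The 27×18 boundary matrix has rank 17 and Smith normal form diag(1,1,1,1,1,1,1,1,1,1,1,1,1,1,1,1,1).

Reading off H_k = ker ∂_k / im ∂_{k+1}:

  H_0: rank C_0 − rank ∂_1 = 9 − 8 = 1, and the invariant factors of ∂_1 are all 1, so H_0 = Z.
  H_1: rank ker ∂_1 − rank ∂_2 = (27 − 8) − 17 = 2, and the invariant factors of ∂_2 are all 1, so H_1 = Z^2.
  H_2: rank ker ∂_2 − rank ∂_3 = (18 − 17) − 0 = 1, and there is no ∂_3, so H_2 = Z.

As a check, the Euler characteristic is 9 − 27 + 18 = 0, which agrees with 1 − 2 + 1 = 0.
(K is a triangulation of the torus T^2.)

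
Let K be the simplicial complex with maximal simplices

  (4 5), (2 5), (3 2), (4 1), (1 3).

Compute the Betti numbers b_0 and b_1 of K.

Take the total order 1 < 2 < 3 < 4 < 5 on the vertex set. Then K (dimension 1) consists of the simplices:

  0-simplices (5): [1], [2], [3], [4], [5]
  1-simplices (5): [1,3], [1,4], [2,3], [2,5], [4,5]

so the chain groups are C_0 ≅ Z^5, C_1 ≅ Z^5.

The boundary map ∂_1: C_1 → C_0 maps an edge to its endpoints' difference, ∂[p,q] = q − p. For instance
  ∂[2,5] = [5] − [2].
The resulting 5×5 matrix has rank 4, and its Smith normal form has invariant factors (1,1,1,1).

Computing H_k = (kernel of ∂_k) / (image of ∂_{k+1}):

  H_0: rank C_0 − rank ∂_1 = 5 − 4 = 1, and the invariant factors of ∂_1 are all 1, so H_0 ≅ Z.
  H_1: rank ker ∂_1 − rank ∂_2 = (5 − 4) − 0 = 1, and there is no ∂_2, so H_1 ≅ Z.

As a check, the Euler characteristic is 5 − 5 = 0, which agrees with 1 − 1 = 0.
(K is a triangulation of the circle S^1.)

Hence the Betti numbers are b_0 = 1, b_1 = 1.

b_0 = 1, b_1 = 1.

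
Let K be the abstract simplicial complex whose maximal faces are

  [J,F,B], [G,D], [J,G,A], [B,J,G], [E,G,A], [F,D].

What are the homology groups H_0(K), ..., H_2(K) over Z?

H_0 ≅ Z,  H_1 ≅ Z,  H_2 = 0.

Fix the vertex order A < B < D < E < F < G < J and write every simplex with vertices in increasing order. Then dim K = 2 and the simplices of K are:

  0-simplices (7): A, B, D, E, F, G, J
  1-simplices (11): AE, AG, AJ, BF, BG, BJ, DF, DG, EG, FJ, GJ
  2-simplices (4): AEG, AGJ, BFJ, BGJ

giving chain groups C_0 ≅ Z^7, C_1 ≅ Z^11, C_2 ≅ Z^4.

Boundary ∂_1: C_1 → C_0 maps an edge to its endpoints' difference, ∂[p,q] = q − p. For instance
  ∂DF = F − D.
As a 7×11 matrix over Z this has rank 6, with invariant factors (1,1,1,1,1,1).

Boundary ∂_2: C_2 → C_1 maps a triangle to the signed sum of its edges. For instance
  ∂BGJ = GJ − BJ + BG,
  ∂AEG = EG − AG + AE.
This gives a 11×4 integer matrix of rank 4; reducing to Smith normal form yields diagonal entries (1,1,1,1).

Now H_k = ker ∂_k / im ∂_{k+1}, so:

  H_0: rank C_0 − rank ∂_1 = 7 − 6 = 1, and the invariant factors of ∂_1 are all 1, so H_0 = Z.
  H_1: rank ker ∂_1 − rank ∂_2 = (11 − 6) − 4 = 1, and the invariant factors of ∂_2 are all 1, so H_1 = Z.
  H_2: rank ker ∂_2 − rank ∂_3 = (4 − 4) − 0 = 0, and there is no ∂_3, so H_2 = 0.

As a check, the Euler characteristic is 7 − 11 + 4 = 0, which agrees with 1 − 1 + 0 = 0.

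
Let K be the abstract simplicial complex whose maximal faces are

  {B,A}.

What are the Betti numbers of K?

b_0 = 1, b_1 = 0.

Fix the vertex order A < B and write every simplex with vertices in increasing order. Then dim K = 1 and the simplices of K are:

  0-simplices (2): A, B
  1-simplices (1): AB

so the chain groups are C_0 ≅ Z^2, C_1 ≅ Z^1.

∂_1: C_1 → C_0 is given by ∂[p,q] = [q] − [p]. For instance
  ∂AB = B − A.
The resulting 2×1 matrix has rank 1, and its Smith normal form has invariant factors (1).

Now H_k = ker ∂_k / im ∂_{k+1}, so:

  H_0: rank C_0 − rank ∂_1 = 2 − 1 = 1, and the invariant factors of ∂_1 are all 1, so H_0 = Z.
  H_1: rank ker ∂_1 − rank ∂_2 = (1 − 1) − 0 = 0, and there is no ∂_2, so H_1 = 0.

Hence the Betti numbers are b_0 = 1, b_1 = 0.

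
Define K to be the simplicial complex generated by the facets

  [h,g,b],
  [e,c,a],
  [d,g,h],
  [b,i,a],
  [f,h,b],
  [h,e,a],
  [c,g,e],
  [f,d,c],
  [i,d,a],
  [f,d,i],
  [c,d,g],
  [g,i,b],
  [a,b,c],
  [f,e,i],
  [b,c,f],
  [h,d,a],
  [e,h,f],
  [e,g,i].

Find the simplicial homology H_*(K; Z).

H_0 = Z,  H_1 = Z^2,  H_2 = Z.

Take the total order a < b < c < d < e < f < g < h < i on the vertex set. Then K (dimension 2) consists of the simplices:

  0-simplices (9): a, b, c, d, e, f, g, h, i
  1-simplices (27): ab, ac, ad, ae, ah, ai, bc, bf, bg, bh, bi, cd, ce, cf, cg, df, dg, dh, di, ef, eg, eh, ei, fh, fi, gh, gi
  2-simplices (18): abc, abi, ace, adh, adi, aeh, bcf, bfh, bgh, bgi, cdf, cdg, ceg, dfi, dgh, efh, efi, egi

giving chain groups C_0 ≅ Z^9, C_1 ≅ Z^27, C_2 ≅ Z^18.

∂_1: C_1 → C_0 is given by ∂[p,q] = [q] − [p]. For instance
  ∂eh = h − e.
As a 9×27 matrix over Z this has rank 8, with invariant factors (1,1,1,1,1,1,1,1).

Boundary ∂_2: C_2 → C_1 acts by ∂[p,q,r] = [q,r] − [p,r] + [p,q]. For instance
  ∂egi = gi − ei + eg,
  ∂ceg = eg − cg + ce.
The 27×18 boundary matrix has rank 17 and Smith normal form diag(1,1,1,1,1,1,1,1,1,1,1,1,1,1,1,1,1).

From H_k ≅ ker(∂_k) / im(∂_{k+1}) we obtain:

  H_0: rank C_0 − rank ∂_1 = 9 − 8 = 1, and the invariant factors of ∂_1 are all 1, so H_0 ≅ Z.
  H_1: rank ker ∂_1 − rank ∂_2 = (27 − 8) − 17 = 2, and the invariant factors of ∂_2 are all 1, so H_1 ≅ Z^2.
  H_2: rank ker ∂_2 − rank ∂_3 = (18 − 17) − 0 = 1, and there is no ∂_3, so H_2 ≅ Z.

As a check, the Euler characteristic is 9 − 27 + 18 = 0, which agrees with 1 − 2 + 1 = 0.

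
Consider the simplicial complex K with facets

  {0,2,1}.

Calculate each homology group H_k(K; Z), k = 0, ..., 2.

Take the total order 0 < 1 < 2 on the vertex set. Then K (dimension 2) consists of the simplices:

  0-simplices (3): [0], [1], [2]
  1-simplices (3): [0,1], [0,2], [1,2]
  2-simplices (1): [0,1,2]

giving chain groups C_0 ≅ Z^3, C_1 ≅ Z^3, C_2 ≅ Z^1.

The boundary map ∂_1: C_1 → C_0 sends each edge [p,q] (with p < q) to q − p.
The 3×3 boundary matrix has rank 2 and Smith normal form diag(1,1).

Boundary ∂_2: C_2 → C_1 sends each 2-simplex [p,q,r] to [q,r] − [p,r] + [p,q]. For instance
  ∂[0,1,2] = [1,2] − [0,2] + [0,1].
The resulting 3×1 matrix has rank 1, and its Smith normal form has invariant factors (1).

From H_k ≅ ker(∂_k) / im(∂_{k+1}) we obtain:

  H_0: rank C_0 − rank ∂_1 = 3 − 2 = 1, and the invariant factors of ∂_1 are all 1, so H_0 ≅ Z.
  H_1: rank ker ∂_1 − rank ∂_2 = (3 − 2) − 1 = 0, and the invariant factors of ∂_2 are all 1, so H_1 ≅ 0.
  H_2: rank ker ∂_2 − rank ∂_3 = (1 − 1) − 0 = 0, and there is no ∂_3, so H_2 ≅ 0.

As a check, the Euler characteristic is 3 − 3 + 1 = 1, which agrees with 1 − 0 + 0 = 1.

H_0 = Z,  H_1 = 0,  H_2 = 0.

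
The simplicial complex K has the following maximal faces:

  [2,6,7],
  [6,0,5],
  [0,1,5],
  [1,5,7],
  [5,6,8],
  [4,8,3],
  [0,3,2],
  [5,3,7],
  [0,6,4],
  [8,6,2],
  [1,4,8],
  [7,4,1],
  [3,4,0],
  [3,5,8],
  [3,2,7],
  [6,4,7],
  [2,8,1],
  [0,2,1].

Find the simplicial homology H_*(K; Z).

H_0 ≅ Z,  H_1 ≅ Z^2,  H_2 ≅ Z.

Fix the vertex order 0 < 1 < 2 < 3 < 4 < 5 < 6 < 7 < 8 and write every simplex with vertices in increasing order. Then dim K = 2 and the simplices of K are:

  0-simplices (9): [0], [1], [2], [3], [4], [5], [6], [7], [8]
  1-simplices (27): (27 of them)
  2-simplices (18): [0,1,2], [0,1,5], [0,2,3], [0,3,4], [0,4,6], [0,5,6], [1,2,8], [1,4,7], [1,4,8], [1,5,7], [2,3,7], [2,6,7], [2,6,8], [3,4,8], [3,5,7], [3,5,8], [4,6,7], [5,6,8]

giving chain groups C_0 ≅ Z^9, C_1 ≅ Z^27, C_2 ≅ Z^18.

The boundary map ∂_1: C_1 → C_0 maps an edge to its endpoints' difference, ∂[p,q] = q − p. For instance
  ∂[5,7] = [7] − [5].
The resulting 9×27 matrix has rank 8, and its Smith normal form has invariant factors (1,1,1,1,1,1,1,1).

Boundary ∂_2: C_2 → C_1 acts by ∂[p,q,r] = [q,r] − [p,r] + [p,q]. For instance
  ∂[3,4,8] = [4,8] − [3,8] + [3,4],
  ∂[0,1,2] = [1,2] − [0,2] + [0,1].
The resulting 27×18 matrix has rank 17, and its Smith normal form has invariant factors (1,1,1,1,1,1,1,1,1,1,1,1,1,1,1,1,1).

Now H_k = ker ∂_k / im ∂_{k+1}, so:

  H_0: rank C_0 − rank ∂_1 = 9 − 8 = 1, and the invariant factors of ∂_1 are all 1, so H_0 = Z.
  H_1: rank ker ∂_1 − rank ∂_2 = (27 − 8) − 17 = 2, and the invariant factors of ∂_2 are all 1, so H_1 = Z^2.
  H_2: rank ker ∂_2 − rank ∂_3 = (18 − 17) − 0 = 1, and there is no ∂_3, so H_2 = Z.

As a check, the Euler characteristic is 9 − 27 + 18 = 0, which agrees with 1 − 2 + 1 = 0.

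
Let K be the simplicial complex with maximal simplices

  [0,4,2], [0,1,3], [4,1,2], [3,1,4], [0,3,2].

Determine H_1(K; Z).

H_1 = Z.

Order the vertices as 0 < 1 < 2 < 3 < 4. Listing each simplex with vertices in this order, K has dimension 2 with simplices:

  0-simplices (5): [0], [1], [2], [3], [4]
  1-simplices (10): [0,1], [0,2], [0,3], [0,4], [1,2], [1,3], [1,4], [2,3], [2,4], [3,4]
  2-simplices (5): [0,1,3], [0,2,3], [0,2,4], [1,2,4], [1,3,4]

giving chain groups C_0 ≅ Z^5, C_1 ≅ Z^10, C_2 ≅ Z^5.

The boundary map ∂_1: C_1 → C_0 sends each edge [p,q] (with p < q) to q − p. For instance
  ∂[2,4] = [4] − [2].
As a 5×10 matrix over Z this has rank 4, with invariant factors (1,1,1,1).

Boundary ∂_2: C_2 → C_1 maps a triangle to the signed sum of its edges. For instance
  ∂[0,1,3] = [1,3] − [0,3] + [0,1],
  ∂[0,2,3] = [2,3] − [0,3] + [0,2].
The 10×5 boundary matrix has rank 5 and Smith normal form diag(1,1,1,1,1).

Computing H_k = (kernel of ∂_k) / (image of ∂_{k+1}):

  H_1: rank ker ∂_1 − rank ∂_2 = (10 − 4) − 5 = 1, and the invariant factors of ∂_2 are all 1, so H_1 ≅ Z.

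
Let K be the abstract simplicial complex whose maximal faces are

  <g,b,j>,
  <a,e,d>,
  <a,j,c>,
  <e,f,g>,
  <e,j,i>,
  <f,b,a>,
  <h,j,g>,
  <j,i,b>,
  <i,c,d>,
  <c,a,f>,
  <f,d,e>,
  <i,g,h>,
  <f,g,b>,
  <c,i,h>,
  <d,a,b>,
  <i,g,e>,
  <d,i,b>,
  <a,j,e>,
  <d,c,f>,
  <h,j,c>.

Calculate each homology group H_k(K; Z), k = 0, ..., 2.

Fix the vertex order a < b < c < d < e < f < g < h < i < j and write every simplex with vertices in increasing order. Then dim K = 2 and the simplices of K are:

  0-simplices (10): a, b, c, d, e, f, g, h, i, j
  1-simplices (30): ab, ac, ad, ae, af, aj, bd, bf, bg, bi, bj, cd, cf, ch, ci, cj, de, df, di, ef, eg, ei, ej, fg, gh, gi, gj, hi, hj, ij
  2-simplices (20): abd, abf, acf, acj, ade, aej, bdi, bfg, bgj, bij, cdf, cdi, chi, chj, def, efg, egi, eij, ghi, ghj

so the chain groups are C_0 ≅ Z^10, C_1 ≅ Z^30, C_2 ≅ Z^20.

∂_1: C_1 → C_0 sends each edge [p,q] (with p < q) to q − p. For instance
  ∂bj = j − b.
The 10×30 boundary matrix has rank 9 and Smith normal form diag(1,1,1,1,1,1,1,1,1).

∂_2: C_2 → C_1 acts by ∂[p,q,r] = [q,r] − [p,r] + [p,q]. For instance
  ∂aej = ej − aj + ae,
  ∂def = ef − df + de.
The resulting 30×20 matrix has rank 20, and its Smith normal form has invariant factors (1,1,1,1,1,1,1,1,1,1,1,1,1,1,1,1,1,1,1,2).

Computing H_k = (kernel of ∂_k) / (image of ∂_{k+1}):

  H_0: rank C_0 − rank ∂_1 = 10 − 9 = 1, and the invariant factors of ∂_1 are all 1, so H_0 ≅ Z.
  H_1: rank ker ∂_1 − rank ∂_2 = (30 − 9) − 20 = 1, and ∂_2 has invariant factor 2 > 1, so H_1 ≅ Z ⊕ Z/2.
  H_2: rank ker ∂_2 − rank ∂_3 = (20 − 20) − 0 = 0, and there is no ∂_3, so H_2 ≅ 0.

As a check, the Euler characteristic is 10 − 30 + 20 = 0, which agrees with 1 − 1 + 0 = 0.

H_0 = Z,  H_1 = Z ⊕ Z/2,  H_2 = 0.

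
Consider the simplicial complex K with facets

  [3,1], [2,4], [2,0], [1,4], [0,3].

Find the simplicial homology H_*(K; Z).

Fix the vertex order 0 < 1 < 2 < 3 < 4 and write every simplex with vertices in increasing order. Then dim K = 1 and the simplices of K are:

  0-simplices (5): [0], [1], [2], [3], [4]
  1-simplices (5): [0,2], [0,3], [1,3], [1,4], [2,4]

Hence C_0 ≅ Z^5, C_1 ≅ Z^5.

Boundary ∂_1: C_1 → C_0 is given by ∂[p,q] = [q] − [p].
The 5×5 boundary matrix has rank 4 and Smith normal form diag(1,1,1,1).

Reading off H_k = ker ∂_k / im ∂_{k+1}:

  H_0: rank C_0 − rank ∂_1 = 5 − 4 = 1, and the invariant factors of ∂_1 are all 1, so H_0 ≅ Z.
  H_1: rank ker ∂_1 − rank ∂_2 = (5 − 4) − 0 = 1, and there is no ∂_2, so H_1 ≅ Z.

As a check, the Euler characteristic is 5 − 5 = 0, which agrees with 1 − 1 = 0.

H_0 ≅ Z,  H_1 ≅ Z.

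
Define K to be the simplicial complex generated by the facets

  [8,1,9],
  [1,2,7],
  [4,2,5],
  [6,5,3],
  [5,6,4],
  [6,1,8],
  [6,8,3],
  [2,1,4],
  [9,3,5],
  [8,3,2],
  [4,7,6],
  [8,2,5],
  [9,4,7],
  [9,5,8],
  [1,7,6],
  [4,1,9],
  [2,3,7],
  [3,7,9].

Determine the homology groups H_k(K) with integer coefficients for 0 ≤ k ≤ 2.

H_0 = Z,  H_1 = Z ⊕ Z_2,  H_2 = 0.

Order the vertices as 1 < 2 < 3 < 4 < 5 < 6 < 7 < 8 < 9. Listing each simplex with vertices in this order, K has dimension 2 with simplices:

  0-simplices (9): [1], [2], [3], [4], [5], [6], [7], [8], [9]
  1-simplices (27): (27 of them)
  2-simplices (18): [1,2,4], [1,2,7], [1,4,9], [1,6,7], [1,6,8], [1,8,9], [2,3,7], [2,3,8], [2,4,5], [2,5,8], [3,5,6], [3,5,9], [3,6,8], [3,7,9], [4,5,6], [4,6,7], [4,7,9], [5,8,9]

giving chain groups C_0 ≅ Z^9, C_1 ≅ Z^27, C_2 ≅ Z^18.

∂_1: C_1 → C_0 sends each edge [p,q] (with p < q) to q − p.
This gives a 9×27 integer matrix of rank 8; reducing to Smith normal form yields diagonal entries (1,1,1,1,1,1,1,1).

∂_2: C_2 → C_1 sends each 2-simplex [p,q,r] to [q,r] − [p,r] + [p,q]. For instance
  ∂[1,8,9] = [8,9] − [1,9] + [1,8],
  ∂[1,6,7] = [6,7] − [1,7] + [1,6].
The resulting 27×18 matrix has rank 18, and its Smith normal form has invariant factors (1,1,1,1,1,1,1,1,1,1,1,1,1,1,1,1,1,2).

From H_k ≅ ker(∂_k) / im(∂_{k+1}) we obtain:

  H_0: rank C_0 − rank ∂_1 = 9 − 8 = 1, and the invariant factors of ∂_1 are all 1, so H_0 = Z.
  H_1: rank ker ∂_1 − rank ∂_2 = (27 − 8) − 18 = 1, and ∂_2 has invariant factor 2 > 1, so H_1 = Z ⊕ Z_2.
  H_2: rank ker ∂_2 − rank ∂_3 = (18 − 18) − 0 = 0, and there is no ∂_3, so H_2 = 0.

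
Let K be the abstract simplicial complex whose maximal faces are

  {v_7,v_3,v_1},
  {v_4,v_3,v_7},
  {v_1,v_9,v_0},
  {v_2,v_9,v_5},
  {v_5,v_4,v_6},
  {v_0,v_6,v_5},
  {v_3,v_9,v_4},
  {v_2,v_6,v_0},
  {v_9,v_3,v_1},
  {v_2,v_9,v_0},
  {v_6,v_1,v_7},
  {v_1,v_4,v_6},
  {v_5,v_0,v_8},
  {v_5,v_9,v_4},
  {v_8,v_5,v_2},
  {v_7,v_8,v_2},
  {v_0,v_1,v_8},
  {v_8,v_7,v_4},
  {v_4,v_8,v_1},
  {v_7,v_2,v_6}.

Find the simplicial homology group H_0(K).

H_0 ≅ Z.

K has 10 vertices, 30 edges, 20 triangles.
rank ∂_0 = 0, rank ∂_1 = 9 ⇒ b_0 = 10 − 0 − 9 = 1; all invariant factors of ∂_1 are 1 so no torsion. So H_0 ≅ Z.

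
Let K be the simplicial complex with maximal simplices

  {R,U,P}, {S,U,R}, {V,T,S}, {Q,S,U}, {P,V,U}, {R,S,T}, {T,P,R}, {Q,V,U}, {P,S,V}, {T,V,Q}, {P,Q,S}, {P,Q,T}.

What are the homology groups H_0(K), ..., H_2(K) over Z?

H_0 ≅ Z,  H_1 ≅ Z/2,  H_2 = 0.

K has 7 vertices, 18 edges, 12 triangles.
rank ∂_0 = 0, rank ∂_1 = 6 ⇒ b_0 = 7 − 0 − 6 = 1; all invariant factors of ∂_1 are 1 so no torsion. So H_0 ≅ Z.
rank ∂_1 = 6, rank ∂_2 = 12 ⇒ b_1 = 18 − 6 − 12 = 0; ∂_2 has invariant factor(s) [2] giving torsion. So H_1 ≅ Z/2.
rank ∂_2 = 12, rank ∂_3 = 0 ⇒ b_2 = 12 − 12 − 0 = 0. So H_2 ≅ 0.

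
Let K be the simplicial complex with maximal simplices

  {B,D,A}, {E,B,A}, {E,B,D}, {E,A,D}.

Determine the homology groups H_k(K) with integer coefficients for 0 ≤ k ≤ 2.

Order the vertices as A < B < D < E. Listing each simplex with vertices in this order, K has dimension 2 with simplices:

  0-simplices (4): A, B, D, E
  1-simplices (6): AB, AD, AE, BD, BE, DE
  2-simplices (4): ABD, ABE, ADE, BDE

so the chain groups are C_0 ≅ Z^4, C_1 ≅ Z^6, C_2 ≅ Z^4.

∂_1: C_1 → C_0 sends each edge [p,q] (with p < q) to q − p. For instance
  ∂AB = B − A.
This gives a 4×6 integer matrix of rank 3; reducing to Smith normal form yields diagonal entries (1,1,1).

Boundary ∂_2: C_2 → C_1 sends each 2-simplex [p,q,r] to [q,r] − [p,r] + [p,q]. For instance
  ∂ADE = DE − AE + AD,
  ∂ABE = BE − AE + AB.
This gives a 6×4 integer matrix of rank 3; reducing to Smith normal form yields diagonal entries (1,1,1).

From H_k ≅ ker(∂_k) / im(∂_{k+1}) we obtain:

  H_0: rank C_0 − rank ∂_1 = 4 − 3 = 1, and the invariant factors of ∂_1 are all 1, so H_0 = Z.
  H_1: rank ker ∂_1 − rank ∂_2 = (6 − 3) − 3 = 0, and the invariant factors of ∂_2 are all 1, so H_1 = 0.
  H_2: rank ker ∂_2 − rank ∂_3 = (4 − 3) − 0 = 1, and there is no ∂_3, so H_2 = Z.

(K is a triangulation of the 2-sphere S^2.)

H_0 = Z,  H_1 = 0,  H_2 = Z.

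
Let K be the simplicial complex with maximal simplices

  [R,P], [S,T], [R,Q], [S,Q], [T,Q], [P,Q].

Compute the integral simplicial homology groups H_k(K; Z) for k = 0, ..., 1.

We work with the vertex ordering P < Q < R < S < T. The simplices of K, each written with vertices in increasing order, are:

  0-simplices (5): P, Q, R, S, T
  1-simplices (6): PQ, PR, QR, QS, QT, ST

giving chain groups C_0 ≅ Z^5, C_1 ≅ Z^6.

∂_1: C_1 → C_0 is given by ∂[p,q] = [q] − [p].
The resulting 5×6 matrix has rank 4, and its Smith normal form has invariant factors (1,1,1,1).

From H_k ≅ ker(∂_k) / im(∂_{k+1}) we obtain:

  H_0: rank C_0 − rank ∂_1 = 5 − 4 = 1, and the invariant factors of ∂_1 are all 1, so H_0 = Z.
  H_1: rank ker ∂_1 − rank ∂_2 = (6 − 4) − 0 = 2, and there is no ∂_2, so H_1 = Z^2.

As a check, the Euler characteristic is 5 − 6 = -1, which agrees with 1 − 2 = -1.

H_0 = Z,  H_1 = Z^2.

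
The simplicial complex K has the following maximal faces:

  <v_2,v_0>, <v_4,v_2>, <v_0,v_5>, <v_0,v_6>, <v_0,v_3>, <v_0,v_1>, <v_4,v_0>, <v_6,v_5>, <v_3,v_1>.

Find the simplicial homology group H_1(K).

Fix the vertex order v_0 < v_1 < v_2 < v_3 < v_4 < v_5 < v_6 and write every simplex with vertices in increasing order. Then dim K = 1 and the simplices of K are:

  0-simplices (7): [v_0], [v_1], [v_2], [v_3], [v_4], [v_5], [v_6]
  1-simplices (9): [v_0,v_1], [v_0,v_2], [v_0,v_3], [v_0,v_4], [v_0,v_5], [v_0,v_6], [v_1,v_3], [v_2,v_4], [v_5,v_6]

so the chain groups are C_0 ≅ Z^7, C_1 ≅ Z^9.

∂_1: C_1 → C_0 sends each edge [p,q] (with p < q) to q − p.
This gives a 7×9 integer matrix of rank 6; reducing to Smith normal form yields diagonal entries (1,1,1,1,1,1).

From H_k ≅ ker(∂_k) / im(∂_{k+1}) we obtain:

  H_1: rank ker ∂_1 − rank ∂_2 = (9 − 6) − 0 = 3, and there is no ∂_2, so H_1 = Z^3.

H_1 ≅ Z^3.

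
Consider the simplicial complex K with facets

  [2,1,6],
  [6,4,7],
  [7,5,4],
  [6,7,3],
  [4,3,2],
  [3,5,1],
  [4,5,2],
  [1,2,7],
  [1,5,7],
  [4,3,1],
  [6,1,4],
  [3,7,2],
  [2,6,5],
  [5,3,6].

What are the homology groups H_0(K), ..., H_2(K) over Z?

K has 7 vertices, 21 edges, 14 triangles.
rank ∂_0 = 0, rank ∂_1 = 6 ⇒ b_0 = 7 − 0 − 6 = 1; all invariant factors of ∂_1 are 1 so no torsion. So H_0 = Z.
rank ∂_1 = 6, rank ∂_2 = 13 ⇒ b_1 = 21 − 6 − 13 = 2; all invariant factors of ∂_2 are 1 so no torsion. So H_1 = Z^2.
rank ∂_2 = 13, rank ∂_3 = 0 ⇒ b_2 = 14 − 13 − 0 = 1. So H_2 = Z.

H_0 ≅ Z,  H_1 ≅ Z^2,  H_2 ≅ Z.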